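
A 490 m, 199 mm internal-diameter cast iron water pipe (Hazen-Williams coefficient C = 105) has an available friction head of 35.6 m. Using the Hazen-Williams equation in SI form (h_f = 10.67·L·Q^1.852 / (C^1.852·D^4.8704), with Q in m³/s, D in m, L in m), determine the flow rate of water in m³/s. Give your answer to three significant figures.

Q ≈ 0.102 m³/s

Rearranging: Q = [h_f·C^1.852·D^4.8704 / (10.67·L)]^(1/1.852)
Q = [35.6·105^1.852·0.199^4.8704 / (10.67·490)]^0.540 = 0.1017 m³/s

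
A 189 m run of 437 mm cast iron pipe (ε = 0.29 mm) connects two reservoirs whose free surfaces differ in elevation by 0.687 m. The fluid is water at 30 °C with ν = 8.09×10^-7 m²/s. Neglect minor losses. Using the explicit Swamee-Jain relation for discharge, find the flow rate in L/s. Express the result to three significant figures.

Swamee-Jain (Type II): Q = -0.965·√(gD⁵h_f/L)·ln[ε/(3.7D) + √(3.17ν²L/(gD³h_f))]
√(gD⁵h_f/L) = √(9.81·0.437⁵·0.687/189) = 0.02384
ε/(3.7D) = 1.79×10^-4; √(3.17ν²L/(gD³h_f)) = 2.64×10^-5
Q = -0.965·0.02384·ln(2.058×10^-4) = 0.1953 m³/s
Check: V = 1.30 m/s, Re = 7.03×10^5, f = 0.01850, h_f = 0.691 m ≈ 0.687 m ✓

Q ≈ 195 L/s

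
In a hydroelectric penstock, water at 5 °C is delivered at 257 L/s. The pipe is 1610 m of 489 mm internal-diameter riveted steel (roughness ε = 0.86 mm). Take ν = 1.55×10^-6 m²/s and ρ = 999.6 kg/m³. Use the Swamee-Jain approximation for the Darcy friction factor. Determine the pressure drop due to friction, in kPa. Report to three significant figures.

V = 4Q/(πD²) = 4·0.257/(π·0.489²) = 1.368 m/s
Re = VD/ν = 1.368·0.489/1.55×10^-6 = 4.32×10^5 → turbulent
ε/D = 0.86/489 = 0.00176
Swamee-Jain: f = 0.02323
h_f = f(L/D)V²/(2g) = 0.02323·(1610/0.489)·1.368²/(2·9.81) = 7.299 m
Δp = ρg·h_f = 999.6·9.81·7.299 = 71.58 kPa

Δp ≈ 71.6 kPa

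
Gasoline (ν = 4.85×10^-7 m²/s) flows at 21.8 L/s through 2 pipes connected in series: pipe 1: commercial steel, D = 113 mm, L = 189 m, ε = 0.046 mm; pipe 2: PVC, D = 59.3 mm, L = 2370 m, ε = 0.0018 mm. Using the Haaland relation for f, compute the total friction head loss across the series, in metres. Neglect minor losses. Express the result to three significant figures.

H ≈ 1560 m

Pipe 1: V = 2.174 m/s, Re = 5.06×10^5, ε/D = 4.07×10^-4, f = 0.01695, h_1 = f(L/D)V²/2g = 6.826 m
Pipe 2: V = 7.893 m/s, Re = 9.65×10^5, ε/D = 3.04×10^-5, f = 0.01222, h_2 = f(L/D)V²/2g = 1550 m
Series → Q common, losses add: H = Σh = 1557 m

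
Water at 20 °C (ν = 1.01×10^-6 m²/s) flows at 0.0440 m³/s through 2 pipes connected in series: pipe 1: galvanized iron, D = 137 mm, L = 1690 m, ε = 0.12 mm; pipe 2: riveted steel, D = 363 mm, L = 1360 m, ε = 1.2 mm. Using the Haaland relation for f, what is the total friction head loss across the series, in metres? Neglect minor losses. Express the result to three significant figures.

H ≈ 112 m

Pipe 1: V = 2.985 m/s, Re = 4.05×10^5, ε/D = 8.76×10^-4, f = 0.01976, h_1 = f(L/D)V²/2g = 110.7 m
Pipe 2: V = 0.4252 m/s, Re = 1.53×10^5, ε/D = 0.00331, f = 0.02768, h_2 = f(L/D)V²/2g = 0.9554 m
Series → Q common, losses add: H = Σh = 111.6 m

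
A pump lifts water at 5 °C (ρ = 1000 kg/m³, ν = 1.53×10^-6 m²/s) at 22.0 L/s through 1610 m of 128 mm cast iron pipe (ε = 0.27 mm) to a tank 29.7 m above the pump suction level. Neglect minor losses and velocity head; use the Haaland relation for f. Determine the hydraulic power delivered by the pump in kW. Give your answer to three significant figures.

P_hyd ≈ 16.5 kW

V = 4Q/(πD²) = 1.710 m/s; Re = 1.43×10^5; ε/D = 0.00211; f = 0.02485
h_f = f(L/D)V²/2g = 46.56 m
Total head H = z + h_f = 29.7 + 46.56 = 76.26 m
P_hyd = ρgQH = 1000·9.81·0.0220·76.26 = 16.46 kW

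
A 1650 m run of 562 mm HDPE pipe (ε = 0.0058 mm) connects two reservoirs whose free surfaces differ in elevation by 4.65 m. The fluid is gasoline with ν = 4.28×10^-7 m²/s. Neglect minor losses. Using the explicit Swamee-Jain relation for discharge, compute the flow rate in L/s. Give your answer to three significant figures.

Swamee-Jain (Type II): Q = -0.965·√(gD⁵h_f/L)·ln[ε/(3.7D) + √(3.17ν²L/(gD³h_f))]
√(gD⁵h_f/L) = √(9.81·0.562⁵·4.65/1650) = 0.03937
ε/(3.7D) = 2.79×10^-6; √(3.17ν²L/(gD³h_f)) = 1.09×10^-5
Q = -0.965·0.03937·ln(1.367×10^-5) = 0.4255 m³/s
Check: V = 1.72 m/s, Re = 2.25×10^6, f = 0.01058, h_f = 4.66 m ≈ 4.65 m ✓

Q ≈ 426 L/s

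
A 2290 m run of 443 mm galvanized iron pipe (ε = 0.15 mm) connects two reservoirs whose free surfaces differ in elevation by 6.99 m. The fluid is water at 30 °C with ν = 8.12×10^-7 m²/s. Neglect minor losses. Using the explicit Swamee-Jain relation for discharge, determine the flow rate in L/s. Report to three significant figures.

Swamee-Jain (Type II): Q = -0.965·√(gD⁵h_f/L)·ln[ε/(3.7D) + √(3.17ν²L/(gD³h_f))]
√(gD⁵h_f/L) = √(9.81·0.443⁵·6.99/2290) = 0.02260
ε/(3.7D) = 9.15×10^-5; √(3.17ν²L/(gD³h_f)) = 2.83×10^-5
Q = -0.965·0.02260·ln(1.198×10^-4) = 0.1969 m³/s
Check: V = 1.28 m/s, Re = 6.97×10^5, f = 0.01636, h_f = 7.04 m ≈ 6.99 m ✓

Q ≈ 197 L/s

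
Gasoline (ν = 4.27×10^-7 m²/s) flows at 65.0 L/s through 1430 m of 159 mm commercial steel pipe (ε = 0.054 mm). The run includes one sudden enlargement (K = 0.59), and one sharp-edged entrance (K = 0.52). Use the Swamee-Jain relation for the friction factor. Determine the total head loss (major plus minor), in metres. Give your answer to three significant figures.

V = 4Q/(πD²) = 3.274 m/s; V²/2g = 0.5462 m
Re = 1.22×10^6, ε/D = 3.40×10^-4 → f = 0.01598 (Swamee-Jain)
Major: h_f = f(L/D)·V²/2g = 0.01598·8994·0.5462 = 78.51 m
Minor: ΣK = 1.11; h_m = ΣK·V²/2g = 0.6063 m
Total H_L = 78.51 + 0.6063 = 79.12 m

H_L ≈ 79.1 m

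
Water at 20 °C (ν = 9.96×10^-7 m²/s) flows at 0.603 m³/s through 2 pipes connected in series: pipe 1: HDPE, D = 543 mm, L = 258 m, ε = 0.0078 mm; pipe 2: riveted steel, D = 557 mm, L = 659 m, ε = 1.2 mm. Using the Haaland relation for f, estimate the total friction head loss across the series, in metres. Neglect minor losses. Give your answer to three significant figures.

Pipe 1: V = 2.604 m/s, Re = 1.42×10^6, ε/D = 1.44×10^-5, f = 0.01127, h_1 = f(L/D)V²/2g = 1.851 m
Pipe 2: V = 2.475 m/s, Re = 1.38×10^6, ε/D = 0.00215, f = 0.02405, h_2 = f(L/D)V²/2g = 8.881 m
Series → Q common, losses add: H = Σh = 10.73 m

H ≈ 10.7 m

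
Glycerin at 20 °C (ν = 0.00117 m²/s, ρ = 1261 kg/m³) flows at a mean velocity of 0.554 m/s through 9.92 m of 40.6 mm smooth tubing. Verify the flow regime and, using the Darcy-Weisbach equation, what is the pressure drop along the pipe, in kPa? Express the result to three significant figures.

Δp ≈ 157 kPa

Re = VD/ν = 0.554·0.04060/0.00117 = 19.2 → laminar (Re < 2300)
f = 64/Re = 3.329
h_f = f(L/D)V²/(2g) = 3.329·(9.92/0.04060)·0.554²/(2·9.81) = 12.72 m
Δp = ρg·h_f = 1261·9.81·12.72 = 157.4 kPa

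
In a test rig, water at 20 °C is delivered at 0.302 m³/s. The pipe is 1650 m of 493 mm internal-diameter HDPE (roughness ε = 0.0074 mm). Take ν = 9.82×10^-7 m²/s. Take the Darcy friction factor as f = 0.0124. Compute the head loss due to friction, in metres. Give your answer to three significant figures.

V = 4Q/(πD²) = 4·0.302/(π·0.493²) = 1.582 m/s
h_f = f(L/D)V²/(2g) = 0.01240·(1650/0.493)·1.582²/(2·9.81) = 5.294 m

h_f ≈ 5.29 m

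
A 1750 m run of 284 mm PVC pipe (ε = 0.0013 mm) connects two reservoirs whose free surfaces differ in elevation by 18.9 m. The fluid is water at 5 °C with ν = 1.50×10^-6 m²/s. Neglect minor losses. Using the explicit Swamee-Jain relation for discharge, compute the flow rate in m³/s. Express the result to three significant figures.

Swamee-Jain (Type II): Q = -0.965·√(gD⁵h_f/L)·ln[ε/(3.7D) + √(3.17ν²L/(gD³h_f))]
√(gD⁵h_f/L) = √(9.81·0.284⁵·18.9/1750) = 0.01399
ε/(3.7D) = 1.24×10^-6; √(3.17ν²L/(gD³h_f)) = 5.42×10^-5
Q = -0.965·0.01399·ln(5.545×10^-5) = 0.1323 m³/s
Check: V = 2.09 m/s, Re = 3.95×10^5, f = 0.01372, h_f = 18.8 m ≈ 18.9 m ✓

Q ≈ 0.132 m³/s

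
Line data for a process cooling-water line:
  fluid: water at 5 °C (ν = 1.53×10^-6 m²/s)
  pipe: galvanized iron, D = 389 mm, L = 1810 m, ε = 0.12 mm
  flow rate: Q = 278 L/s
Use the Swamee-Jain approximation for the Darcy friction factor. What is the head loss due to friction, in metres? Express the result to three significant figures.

V = 4Q/(πD²) = 4·0.278/(π·0.389²) = 2.339 m/s
Re = VD/ν = 2.339·0.389/1.53×10^-6 = 5.95×10^5 → turbulent
ε/D = 0.12/389 = 3.08×10^-4
Swamee-Jain: f = 0.01626
h_f = f(L/D)V²/(2g) = 0.01626·(1810/0.389)·2.339²/(2·9.81) = 21.10 m

h_f ≈ 21.1 m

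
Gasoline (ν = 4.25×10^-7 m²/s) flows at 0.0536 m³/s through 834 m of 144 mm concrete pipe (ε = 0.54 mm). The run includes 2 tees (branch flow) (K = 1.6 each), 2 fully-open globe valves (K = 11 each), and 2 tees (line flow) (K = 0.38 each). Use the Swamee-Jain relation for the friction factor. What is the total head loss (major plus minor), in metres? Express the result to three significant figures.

H_L ≈ 104 m

V = 4Q/(πD²) = 3.291 m/s; V²/2g = 0.5521 m
Re = 1.12×10^6, ε/D = 0.00375 → f = 0.02805 (Swamee-Jain)
Major: h_f = f(L/D)·V²/2g = 0.02805·5792·0.5521 = 89.69 m
Minor: ΣK = 26.0; h_m = ΣK·V²/2g = 14.33 m
Total H_L = 89.69 + 14.33 = 104.0 m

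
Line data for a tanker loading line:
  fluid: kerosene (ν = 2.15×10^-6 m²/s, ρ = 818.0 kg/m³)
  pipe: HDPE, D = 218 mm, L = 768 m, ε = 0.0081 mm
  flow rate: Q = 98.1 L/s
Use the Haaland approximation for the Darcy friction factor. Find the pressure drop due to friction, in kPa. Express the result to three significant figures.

Δp ≈ 149 kPa

V = 4Q/(πD²) = 4·0.0981/(π·0.218²) = 2.628 m/s
Re = VD/ν = 2.628·0.218/2.15×10^-6 = 2.66×10^5 → turbulent
ε/D = 0.0081/218 = 3.72×10^-5
Haaland: f = 0.01496
h_f = f(L/D)V²/(2g) = 0.01496·(768/0.218)·2.628²/(2·9.81) = 18.56 m
Δp = ρg·h_f = 818.0·9.81·18.56 = 148.9 kPa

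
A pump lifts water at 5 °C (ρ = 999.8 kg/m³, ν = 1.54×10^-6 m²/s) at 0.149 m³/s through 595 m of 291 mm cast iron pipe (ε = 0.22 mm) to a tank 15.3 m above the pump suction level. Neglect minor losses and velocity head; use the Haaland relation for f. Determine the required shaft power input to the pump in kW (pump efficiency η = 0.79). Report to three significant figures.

P_shaft ≈ 46.8 kW

V = 4Q/(πD²) = 2.240 m/s; Re = 4.23×10^5; ε/D = 7.56×10^-4; f = 0.01914
h_f = f(L/D)V²/2g = 10.01 m
Total head H = z + h_f = 15.3 + 10.01 = 25.31 m
P_hyd = ρgQH = 999.8·9.81·0.149·25.31 = 36.99 kW
P_shaft = P_hyd/η = 36.99/0.79 = 46.83 kW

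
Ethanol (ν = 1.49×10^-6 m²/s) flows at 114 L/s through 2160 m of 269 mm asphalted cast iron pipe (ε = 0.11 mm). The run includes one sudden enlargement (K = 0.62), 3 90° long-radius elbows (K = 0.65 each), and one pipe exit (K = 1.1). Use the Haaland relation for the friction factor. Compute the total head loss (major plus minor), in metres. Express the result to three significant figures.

V = 4Q/(πD²) = 2.006 m/s; V²/2g = 0.2051 m
Re = 3.62×10^5, ε/D = 4.09×10^-4 → f = 0.01729 (Haaland)
Major: h_f = f(L/D)·V²/2g = 0.01729·8030·0.2051 = 28.48 m
Minor: ΣK = 3.67; h_m = ΣK·V²/2g = 0.7526 m
Total H_L = 28.48 + 0.7526 = 29.23 m

H_L ≈ 29.2 m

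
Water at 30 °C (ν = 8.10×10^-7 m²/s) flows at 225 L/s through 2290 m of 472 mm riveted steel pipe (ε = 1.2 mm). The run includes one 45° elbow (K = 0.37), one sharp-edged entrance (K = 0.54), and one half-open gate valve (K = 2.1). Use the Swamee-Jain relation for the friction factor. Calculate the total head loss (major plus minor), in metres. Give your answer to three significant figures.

H_L ≈ 10.6 m

V = 4Q/(πD²) = 1.286 m/s; V²/2g = 0.08428 m
Re = 7.49×10^5, ε/D = 0.00254 → f = 0.02528 (Swamee-Jain)
Major: h_f = f(L/D)·V²/2g = 0.02528·4852·0.08428 = 10.34 m
Minor: ΣK = 3.01; h_m = ΣK·V²/2g = 0.2537 m
Total H_L = 10.34 + 0.2537 = 10.59 m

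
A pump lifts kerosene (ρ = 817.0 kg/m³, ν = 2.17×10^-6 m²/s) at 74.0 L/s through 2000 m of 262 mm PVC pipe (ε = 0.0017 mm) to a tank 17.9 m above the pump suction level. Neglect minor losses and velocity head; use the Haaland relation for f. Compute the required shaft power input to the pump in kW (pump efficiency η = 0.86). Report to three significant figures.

P_shaft ≈ 20.5 kW

V = 4Q/(πD²) = 1.373 m/s; Re = 1.66×10^5; ε/D = 6.49×10^-6; f = 0.01612
h_f = f(L/D)V²/2g = 11.81 m
Total head H = z + h_f = 17.9 + 11.81 = 29.71 m
P_hyd = ρgQH = 817.0·9.81·0.0740·29.71 = 17.62 kW
P_shaft = P_hyd/η = 17.62/0.86 = 20.49 kW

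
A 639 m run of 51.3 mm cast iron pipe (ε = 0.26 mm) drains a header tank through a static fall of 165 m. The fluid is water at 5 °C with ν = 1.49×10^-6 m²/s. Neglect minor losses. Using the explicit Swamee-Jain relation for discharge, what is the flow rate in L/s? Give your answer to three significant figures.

Q ≈ 5.94 L/s

Swamee-Jain (Type II): Q = -0.965·√(gD⁵h_f/L)·ln[ε/(3.7D) + √(3.17ν²L/(gD³h_f))]
√(gD⁵h_f/L) = √(9.81·0.0513⁵·165/639) = 9.487×10^-4
ε/(3.7D) = 0.00137; √(3.17ν²L/(gD³h_f)) = 1.43×10^-4
Q = -0.965·9.487×10^-4·ln(0.001513) = 0.005945 m³/s
Check: V = 2.88 m/s, Re = 9.90×10^4, f = 0.03169, h_f = 166 m ≈ 165 m ✓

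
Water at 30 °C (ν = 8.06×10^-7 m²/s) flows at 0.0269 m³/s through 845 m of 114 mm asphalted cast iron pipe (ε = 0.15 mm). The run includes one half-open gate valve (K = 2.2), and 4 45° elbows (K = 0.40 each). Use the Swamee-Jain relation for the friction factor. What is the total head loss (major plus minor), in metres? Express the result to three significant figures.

H_L ≈ 58.6 m

V = 4Q/(πD²) = 2.635 m/s; V²/2g = 0.3540 m
Re = 3.73×10^5, ε/D = 0.00132 → f = 0.02181 (Swamee-Jain)
Major: h_f = f(L/D)·V²/2g = 0.02181·7412·0.3540 = 57.22 m
Minor: ΣK = 3.80; h_m = ΣK·V²/2g = 1.345 m
Total H_L = 57.22 + 1.345 = 58.56 m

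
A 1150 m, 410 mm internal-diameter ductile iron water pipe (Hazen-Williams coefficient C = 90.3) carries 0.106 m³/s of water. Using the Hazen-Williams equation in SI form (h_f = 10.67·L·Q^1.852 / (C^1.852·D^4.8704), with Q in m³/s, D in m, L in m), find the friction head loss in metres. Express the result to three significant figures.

h_f = 10.67·1150·0.106^1.852 / (90.3^1.852·0.410^4.8704) = 3.529 m

h_f ≈ 3.53 m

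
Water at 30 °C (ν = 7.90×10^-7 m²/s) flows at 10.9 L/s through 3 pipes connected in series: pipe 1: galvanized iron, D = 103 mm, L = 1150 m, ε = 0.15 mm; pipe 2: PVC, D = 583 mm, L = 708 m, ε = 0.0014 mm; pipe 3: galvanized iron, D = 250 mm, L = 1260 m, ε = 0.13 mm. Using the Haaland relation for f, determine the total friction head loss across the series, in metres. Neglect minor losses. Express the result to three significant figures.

Pipe 1: V = 1.308 m/s, Re = 1.71×10^5, ε/D = 0.00146, f = 0.02273, h_1 = f(L/D)V²/2g = 22.14 m
Pipe 2: V = 0.04083 m/s, Re = 3.01×10^4, ε/D = 2.40×10^-6, f = 0.02330, h_2 = f(L/D)V²/2g = 0.002404 m
Pipe 3: V = 0.2221 m/s, Re = 7.03×10^4, ε/D = 5.20×10^-4, f = 0.02114, h_3 = f(L/D)V²/2g = 0.2678 m
Series → Q common, losses add: H = Σh = 22.41 m

H ≈ 22.4 m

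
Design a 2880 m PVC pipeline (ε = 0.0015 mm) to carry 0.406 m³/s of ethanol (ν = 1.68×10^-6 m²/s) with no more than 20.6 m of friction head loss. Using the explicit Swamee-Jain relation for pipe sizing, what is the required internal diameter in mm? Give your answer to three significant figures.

D ≈ 480 mm

Swamee-Jain (Type III): D = 0.66·[ε^1.25·(LQ²/(gh_f))^4.75 + ν·Q^9.4·(L/(gh_f))^5.2]^0.04
LQ²/(gh_f) = 2.349; L/(gh_f) = 14.25
Term 1 = ε^1.25·(…)^4.75 = 3.03×10^-6; Term 2 = ν·Q^9.4·(…)^5.2 = 3.51×10^-4
D = 0.66·(3.03×10^-6 + 3.51×10^-4)^0.04 = 0.4803 m = 480 mm
Check: V = 2.24 m/s, Re = 6.41×10^5, f = 0.01259, h_f = 19.3 m ≈ 20.6 m ✓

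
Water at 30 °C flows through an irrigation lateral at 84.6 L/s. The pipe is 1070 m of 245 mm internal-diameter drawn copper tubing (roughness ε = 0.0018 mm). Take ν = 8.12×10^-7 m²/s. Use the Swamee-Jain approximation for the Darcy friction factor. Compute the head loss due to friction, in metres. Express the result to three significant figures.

h_f ≈ 9.34 m

V = 4Q/(πD²) = 4·0.0846/(π·0.245²) = 1.795 m/s
Re = VD/ν = 1.795·0.245/8.12×10^-7 = 5.41×10^5 → turbulent
ε/D = 0.0018/245 = 7.35×10^-6
Swamee-Jain: f = 0.01303
h_f = f(L/D)V²/(2g) = 0.01303·(1070/0.245)·1.795²/(2·9.81) = 9.341 m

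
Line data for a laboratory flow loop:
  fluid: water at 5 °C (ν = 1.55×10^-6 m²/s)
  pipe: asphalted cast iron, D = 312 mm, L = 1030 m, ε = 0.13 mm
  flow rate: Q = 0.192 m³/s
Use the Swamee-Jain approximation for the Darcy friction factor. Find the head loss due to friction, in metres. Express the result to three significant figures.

h_f ≈ 18.3 m

V = 4Q/(πD²) = 4·0.192/(π·0.312²) = 2.511 m/s
Re = VD/ν = 2.511·0.312/1.55×10^-6 = 5.06×10^5 → turbulent
ε/D = 0.13/312 = 4.17×10^-4
Swamee-Jain: f = 0.01722
h_f = f(L/D)V²/(2g) = 0.01722·(1030/0.312)·2.511²/(2·9.81) = 18.27 m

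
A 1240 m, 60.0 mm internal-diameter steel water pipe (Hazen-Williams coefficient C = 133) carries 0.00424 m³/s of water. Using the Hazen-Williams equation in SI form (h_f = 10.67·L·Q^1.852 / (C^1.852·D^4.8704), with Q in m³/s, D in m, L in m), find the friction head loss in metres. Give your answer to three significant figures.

h_f = 10.67·1240·0.00424^1.852 / (133^1.852·0.0600^4.8704) = 55.59 m

h_f ≈ 55.6 m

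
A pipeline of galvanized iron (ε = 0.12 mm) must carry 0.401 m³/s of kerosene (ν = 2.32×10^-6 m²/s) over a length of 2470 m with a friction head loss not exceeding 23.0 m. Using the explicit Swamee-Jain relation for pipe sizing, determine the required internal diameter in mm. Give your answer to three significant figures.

D ≈ 477 mm

Swamee-Jain (Type III): D = 0.66·[ε^1.25·(LQ²/(gh_f))^4.75 + ν·Q^9.4·(L/(gh_f))^5.2]^0.04
LQ²/(gh_f) = 1.760; L/(gh_f) = 10.95
Term 1 = ε^1.25·(…)^4.75 = 1.84×10^-4; Term 2 = ν·Q^9.4·(…)^5.2 = 1.09×10^-4
D = 0.66·(1.84×10^-4 + 1.09×10^-4)^0.04 = 0.4767 m = 477 mm
Check: V = 2.25 m/s, Re = 4.62×10^5, f = 0.01607, h_f = 21.4 m ≈ 23.0 m ✓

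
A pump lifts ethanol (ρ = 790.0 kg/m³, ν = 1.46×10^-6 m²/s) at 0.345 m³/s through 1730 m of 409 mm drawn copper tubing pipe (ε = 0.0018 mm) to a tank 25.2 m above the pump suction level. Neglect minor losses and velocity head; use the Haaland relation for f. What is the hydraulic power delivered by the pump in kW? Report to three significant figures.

P_hyd ≈ 116 kW

V = 4Q/(πD²) = 2.626 m/s; Re = 7.36×10^5; ε/D = 4.40×10^-6; f = 0.01227
h_f = f(L/D)V²/2g = 18.24 m
Total head H = z + h_f = 25.2 + 18.24 = 43.44 m
P_hyd = ρgQH = 790.0·9.81·0.345·43.44 = 116.1 kW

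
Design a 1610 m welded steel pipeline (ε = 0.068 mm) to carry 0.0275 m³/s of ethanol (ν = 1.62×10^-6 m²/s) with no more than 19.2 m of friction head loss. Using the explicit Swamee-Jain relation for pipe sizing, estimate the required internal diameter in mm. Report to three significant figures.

Swamee-Jain (Type III): D = 0.66·[ε^1.25·(LQ²/(gh_f))^4.75 + ν·Q^9.4·(L/(gh_f))^5.2]^0.04
LQ²/(gh_f) = 0.006464; L/(gh_f) = 8.548
Term 1 = ε^1.25·(…)^4.75 = 2.46×10^-16; Term 2 = ν·Q^9.4·(…)^5.2 = 2.43×10^-16
D = 0.66·(2.46×10^-16 + 2.43×10^-16)^0.04 = 0.1611 m = 161 mm
Check: V = 1.35 m/s, Re = 1.34×10^5, f = 0.01933, h_f = 17.9 m ≈ 19.2 m ✓

D ≈ 161 mm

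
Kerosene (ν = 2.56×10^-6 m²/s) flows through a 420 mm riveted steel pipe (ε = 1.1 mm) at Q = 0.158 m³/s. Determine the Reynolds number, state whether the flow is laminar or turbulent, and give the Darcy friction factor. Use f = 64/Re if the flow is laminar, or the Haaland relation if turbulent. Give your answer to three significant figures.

Re ≈ 1.87×10^5; turbulent; f ≈ 0.0259

V = 4Q/(πD²) = 1.140 m/s
Re = VD/ν = 1.140·0.420/2.56×10^-6 = 1.87×10^5
Re > 4000 → turbulent; ε/D = 0.00262
Haaland: f = 0.02595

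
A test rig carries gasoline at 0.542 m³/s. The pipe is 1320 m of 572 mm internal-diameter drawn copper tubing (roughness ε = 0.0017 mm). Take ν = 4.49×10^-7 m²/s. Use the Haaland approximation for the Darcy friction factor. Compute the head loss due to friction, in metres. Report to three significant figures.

V = 4Q/(πD²) = 4·0.542/(π·0.572²) = 2.109 m/s
Re = VD/ν = 2.109·0.572/4.49×10^-7 = 2.69×10^6 → turbulent
ε/D = 0.0017/572 = 2.97×10^-6
Haaland: f = 0.009976
h_f = f(L/D)V²/(2g) = 0.009976·(1320/0.572)·2.109²/(2·9.81) = 5.220 m

h_f ≈ 5.22 m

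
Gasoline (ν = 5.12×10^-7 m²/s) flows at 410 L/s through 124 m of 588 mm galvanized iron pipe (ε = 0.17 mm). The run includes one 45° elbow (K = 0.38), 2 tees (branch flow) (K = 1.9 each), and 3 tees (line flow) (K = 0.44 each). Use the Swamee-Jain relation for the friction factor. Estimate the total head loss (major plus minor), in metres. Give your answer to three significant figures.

V = 4Q/(πD²) = 1.510 m/s; V²/2g = 0.1162 m
Re = 1.73×10^6, ε/D = 2.89×10^-4 → f = 0.01535 (Swamee-Jain)
Major: h_f = f(L/D)·V²/2g = 0.01535·210.9·0.1162 = 0.3761 m
Minor: ΣK = 5.50; h_m = ΣK·V²/2g = 0.6391 m
Total H_L = 0.3761 + 0.6391 = 1.015 m

H_L ≈ 1.02 m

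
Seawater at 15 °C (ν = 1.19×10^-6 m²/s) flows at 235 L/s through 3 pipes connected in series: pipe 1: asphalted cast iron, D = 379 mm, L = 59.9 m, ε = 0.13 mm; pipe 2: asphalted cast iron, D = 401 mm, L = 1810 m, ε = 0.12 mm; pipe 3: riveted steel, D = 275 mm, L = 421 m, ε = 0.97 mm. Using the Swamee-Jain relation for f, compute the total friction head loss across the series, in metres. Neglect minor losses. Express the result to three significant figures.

H ≈ 47.1 m

Pipe 1: V = 2.083 m/s, Re = 6.63×10^5, ε/D = 3.43×10^-4, f = 0.01643, h_1 = f(L/D)V²/2g = 0.5744 m
Pipe 2: V = 1.861 m/s, Re = 6.27×10^5, ε/D = 2.99×10^-4, f = 0.01613, h_2 = f(L/D)V²/2g = 12.85 m
Pipe 3: V = 3.957 m/s, Re = 9.14×10^5, ε/D = 0.00353, f = 0.02760, h_3 = f(L/D)V²/2g = 33.71 m
Series → Q common, losses add: H = Σh = 47.14 m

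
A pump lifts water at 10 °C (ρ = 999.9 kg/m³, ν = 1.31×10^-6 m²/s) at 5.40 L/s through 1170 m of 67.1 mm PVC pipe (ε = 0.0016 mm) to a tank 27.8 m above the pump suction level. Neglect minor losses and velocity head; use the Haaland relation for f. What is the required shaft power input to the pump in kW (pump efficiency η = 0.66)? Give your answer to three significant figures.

P_shaft ≈ 5.37 kW

V = 4Q/(πD²) = 1.527 m/s; Re = 7.82×10^4; ε/D = 2.38×10^-5; f = 0.01885
h_f = f(L/D)V²/2g = 39.07 m
Total head H = z + h_f = 27.8 + 39.07 = 66.87 m
P_hyd = ρgQH = 999.9·9.81·0.00540·66.87 = 3.542 kW
P_shaft = P_hyd/η = 3.542/0.66 = 5.367 kW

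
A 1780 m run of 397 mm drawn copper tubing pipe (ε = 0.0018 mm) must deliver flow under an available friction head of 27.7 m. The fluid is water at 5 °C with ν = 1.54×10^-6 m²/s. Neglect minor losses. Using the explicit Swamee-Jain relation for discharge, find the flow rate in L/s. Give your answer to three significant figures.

Swamee-Jain (Type II): Q = -0.965·√(gD⁵h_f/L)·ln[ε/(3.7D) + √(3.17ν²L/(gD³h_f))]
√(gD⁵h_f/L) = √(9.81·0.397⁵·27.7/1780) = 0.03880
ε/(3.7D) = 1.23×10^-6; √(3.17ν²L/(gD³h_f)) = 2.81×10^-5
Q = -0.965·0.03880·ln(2.928×10^-5) = 0.3909 m³/s
Check: V = 3.16 m/s, Re = 8.14×10^5, f = 0.01212, h_f = 27.6 m ≈ 27.7 m ✓

Q ≈ 391 L/s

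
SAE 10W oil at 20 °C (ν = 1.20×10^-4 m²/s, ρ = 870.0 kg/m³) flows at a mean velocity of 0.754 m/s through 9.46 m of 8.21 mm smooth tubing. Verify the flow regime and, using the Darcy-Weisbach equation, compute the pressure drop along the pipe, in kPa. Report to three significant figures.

Re = VD/ν = 0.754·0.008210/1.20×10^-4 = 51.6 → laminar (Re < 2300)
f = 64/Re = 1.241
h_f = f(L/D)V²/(2g) = 1.241·(9.46/0.008210)·0.754²/(2·9.81) = 41.42 m
Δp = ρg·h_f = 870.0·9.81·41.42 = 353.5 kPa

Δp ≈ 354 kPa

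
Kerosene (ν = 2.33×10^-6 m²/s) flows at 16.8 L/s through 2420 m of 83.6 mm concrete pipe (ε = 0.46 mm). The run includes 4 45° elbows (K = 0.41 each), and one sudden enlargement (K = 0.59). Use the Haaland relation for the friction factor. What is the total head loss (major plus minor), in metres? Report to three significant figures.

V = 4Q/(πD²) = 3.061 m/s; V²/2g = 0.4774 m
Re = 1.10×10^5, ε/D = 0.00550 → f = 0.03206 (Haaland)
Major: h_f = f(L/D)·V²/2g = 0.03206·28947·0.4774 = 443.1 m
Minor: ΣK = 2.23; h_m = ΣK·V²/2g = 1.065 m
Total H_L = 443.1 + 1.065 = 444.2 m

H_L ≈ 444 m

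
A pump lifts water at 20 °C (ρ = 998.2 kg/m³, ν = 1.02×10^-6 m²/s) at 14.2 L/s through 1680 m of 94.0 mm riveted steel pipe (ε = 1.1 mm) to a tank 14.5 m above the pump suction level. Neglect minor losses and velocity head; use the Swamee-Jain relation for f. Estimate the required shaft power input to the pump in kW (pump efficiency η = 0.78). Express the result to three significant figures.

V = 4Q/(πD²) = 2.046 m/s; Re = 1.89×10^5; ε/D = 0.0117; f = 0.04045
h_f = f(L/D)V²/2g = 154.3 m
Total head H = z + h_f = 14.5 + 154.3 = 168.8 m
P_hyd = ρgQH = 998.2·9.81·0.0142·168.8 = 23.47 kW
P_shaft = P_hyd/η = 23.47/0.78 = 30.09 kW

P_shaft ≈ 30.1 kW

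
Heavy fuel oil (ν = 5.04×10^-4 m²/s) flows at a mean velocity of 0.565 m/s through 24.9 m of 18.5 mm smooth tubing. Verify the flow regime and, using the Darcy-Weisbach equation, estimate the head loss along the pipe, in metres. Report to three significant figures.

h_f ≈ 67.6 m

Re = VD/ν = 0.565·0.01850/5.04×10^-4 = 20.7 → laminar (Re < 2300)
f = 64/Re = 3.086
h_f = f(L/D)V²/(2g) = 3.086·(24.9/0.01850)·0.565²/(2·9.81) = 67.58 m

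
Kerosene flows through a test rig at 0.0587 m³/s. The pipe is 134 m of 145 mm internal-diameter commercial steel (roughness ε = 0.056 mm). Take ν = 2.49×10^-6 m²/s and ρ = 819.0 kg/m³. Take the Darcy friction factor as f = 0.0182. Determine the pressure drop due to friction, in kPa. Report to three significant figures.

V = 4Q/(πD²) = 4·0.0587/(π·0.145²) = 3.555 m/s
h_f = f(L/D)V²/(2g) = 0.01820·(134/0.145)·3.555²/(2·9.81) = 10.83 m
Δp = ρg·h_f = 819.0·9.81·10.83 = 87.03 kPa

Δp ≈ 87.0 kPa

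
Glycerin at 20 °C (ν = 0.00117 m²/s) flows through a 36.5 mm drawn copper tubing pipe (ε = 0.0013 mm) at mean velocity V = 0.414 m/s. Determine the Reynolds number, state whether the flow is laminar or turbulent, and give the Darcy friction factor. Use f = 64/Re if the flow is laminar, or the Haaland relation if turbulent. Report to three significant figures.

Re = VD/ν = 0.4140·0.0365/0.00117 = 12.9
Re < 2300 → laminar → f = 64/Re = 4.955

Re ≈ 12.9; laminar; f = 64/Re ≈ 4.96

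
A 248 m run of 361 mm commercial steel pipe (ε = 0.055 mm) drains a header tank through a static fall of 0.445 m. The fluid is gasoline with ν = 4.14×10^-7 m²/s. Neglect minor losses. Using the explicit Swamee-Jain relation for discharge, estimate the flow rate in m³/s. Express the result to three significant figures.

Q ≈ 0.0964 m³/s

Swamee-Jain (Type II): Q = -0.965·√(gD⁵h_f/L)·ln[ε/(3.7D) + √(3.17ν²L/(gD³h_f))]
√(gD⁵h_f/L) = √(9.81·0.361⁵·0.445/248) = 0.01039
ε/(3.7D) = 4.12×10^-5; √(3.17ν²L/(gD³h_f)) = 2.56×10^-5
Q = -0.965·0.01039·ln(6.679×10^-5) = 0.09638 m³/s
Check: V = 0.942 m/s, Re = 8.21×10^5, f = 0.01441, h_f = 0.448 m ≈ 0.445 m ✓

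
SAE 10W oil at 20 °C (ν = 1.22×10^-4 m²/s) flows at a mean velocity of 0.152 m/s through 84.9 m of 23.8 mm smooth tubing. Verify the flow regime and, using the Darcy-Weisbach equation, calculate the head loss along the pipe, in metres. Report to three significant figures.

Re = VD/ν = 0.152·0.02380/1.22×10^-4 = 29.7 → laminar (Re < 2300)
f = 64/Re = 2.158
h_f = f(L/D)V²/(2g) = 2.158·(84.9/0.02380)·0.152²/(2·9.81) = 9.066 m

h_f ≈ 9.07 m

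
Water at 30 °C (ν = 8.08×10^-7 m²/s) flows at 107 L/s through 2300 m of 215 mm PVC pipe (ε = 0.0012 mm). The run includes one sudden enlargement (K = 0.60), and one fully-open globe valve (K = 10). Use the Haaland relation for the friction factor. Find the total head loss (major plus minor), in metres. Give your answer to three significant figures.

H_L ≈ 62.3 m

V = 4Q/(πD²) = 2.947 m/s; V²/2g = 0.4427 m
Re = 7.84×10^5, ε/D = 5.58×10^-6 → f = 0.01216 (Haaland)
Major: h_f = f(L/D)·V²/2g = 0.01216·10698·0.4427 = 57.57 m
Minor: ΣK = 10.6; h_m = ΣK·V²/2g = 4.693 m
Total H_L = 57.57 + 4.693 = 62.26 m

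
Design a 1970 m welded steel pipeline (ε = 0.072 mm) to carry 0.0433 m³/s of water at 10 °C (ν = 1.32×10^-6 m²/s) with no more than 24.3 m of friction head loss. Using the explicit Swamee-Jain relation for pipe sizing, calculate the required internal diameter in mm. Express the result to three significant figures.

D ≈ 190 mm

Swamee-Jain (Type III): D = 0.66·[ε^1.25·(LQ²/(gh_f))^4.75 + ν·Q^9.4·(L/(gh_f))^5.2]^0.04
LQ²/(gh_f) = 0.01549; L/(gh_f) = 8.264
Term 1 = ε^1.25·(…)^4.75 = 1.68×10^-14; Term 2 = ν·Q^9.4·(…)^5.2 = 1.18×10^-14
D = 0.66·(1.68×10^-14 + 1.18×10^-14)^0.04 = 0.1896 m = 190 mm
Check: V = 1.53 m/s, Re = 2.20×10^5, f = 0.01809, h_f = 22.5 m ≈ 24.3 m ✓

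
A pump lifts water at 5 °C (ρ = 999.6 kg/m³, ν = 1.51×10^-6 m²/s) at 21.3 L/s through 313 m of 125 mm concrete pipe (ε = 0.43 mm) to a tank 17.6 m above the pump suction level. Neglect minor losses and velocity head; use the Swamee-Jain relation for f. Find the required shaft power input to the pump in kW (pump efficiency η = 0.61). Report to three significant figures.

P_shaft ≈ 9.75 kW

V = 4Q/(πD²) = 1.736 m/s; Re = 1.44×10^5; ε/D = 0.00344; f = 0.02826
h_f = f(L/D)V²/2g = 10.86 m
Total head H = z + h_f = 17.6 + 10.86 = 28.46 m
P_hyd = ρgQH = 999.6·9.81·0.0213·28.46 = 5.945 kW
P_shaft = P_hyd/η = 5.945/0.61 = 9.747 kW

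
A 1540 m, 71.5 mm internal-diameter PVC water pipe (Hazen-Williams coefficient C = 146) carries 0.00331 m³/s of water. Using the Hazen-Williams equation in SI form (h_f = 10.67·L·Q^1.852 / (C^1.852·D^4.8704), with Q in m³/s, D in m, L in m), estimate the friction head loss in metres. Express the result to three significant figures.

h_f = 10.67·1540·0.00331^1.852 / (146^1.852·0.0715^4.8704) = 15.63 m

h_f ≈ 15.6 m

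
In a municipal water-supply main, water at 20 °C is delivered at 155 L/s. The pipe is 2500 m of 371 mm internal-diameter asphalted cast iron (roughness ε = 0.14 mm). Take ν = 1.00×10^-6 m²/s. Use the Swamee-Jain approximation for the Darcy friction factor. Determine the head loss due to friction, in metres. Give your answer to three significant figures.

h_f ≈ 11.9 m

V = 4Q/(πD²) = 4·0.155/(π·0.371²) = 1.434 m/s
Re = VD/ν = 1.434·0.371/1.00×10^-6 = 5.32×10^5 → turbulent
ε/D = 0.14/371 = 3.77×10^-4
Swamee-Jain: f = 0.01689
h_f = f(L/D)V²/(2g) = 0.01689·(2500/0.371)·1.434²/(2·9.81) = 11.93 m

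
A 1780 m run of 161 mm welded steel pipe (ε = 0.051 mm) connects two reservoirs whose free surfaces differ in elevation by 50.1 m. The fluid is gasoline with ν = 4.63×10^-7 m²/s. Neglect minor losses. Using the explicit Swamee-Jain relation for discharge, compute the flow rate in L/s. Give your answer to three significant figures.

Swamee-Jain (Type II): Q = -0.965·√(gD⁵h_f/L)·ln[ε/(3.7D) + √(3.17ν²L/(gD³h_f))]
√(gD⁵h_f/L) = √(9.81·0.161⁵·50.1/1780) = 0.005465
ε/(3.7D) = 8.56×10^-5; √(3.17ν²L/(gD³h_f)) = 2.43×10^-5
Q = -0.965·0.005465·ln(1.099×10^-4) = 0.04808 m³/s
Check: V = 2.36 m/s, Re = 8.21×10^5, f = 0.01604, h_f = 50.4 m ≈ 50.1 m ✓

Q ≈ 48.1 L/s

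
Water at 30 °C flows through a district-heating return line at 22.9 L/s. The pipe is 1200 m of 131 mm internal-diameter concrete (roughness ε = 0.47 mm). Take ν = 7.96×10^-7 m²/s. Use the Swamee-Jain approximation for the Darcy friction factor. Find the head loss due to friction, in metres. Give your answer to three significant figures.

V = 4Q/(πD²) = 4·0.0229/(π·0.131²) = 1.699 m/s
Re = VD/ν = 1.699·0.131/7.96×10^-7 = 2.80×10^5 → turbulent
ε/D = 0.47/131 = 0.00359
Swamee-Jain: f = 0.02811
h_f = f(L/D)V²/(2g) = 0.02811·(1200/0.131)·1.699²/(2·9.81) = 37.88 m

h_f ≈ 37.9 m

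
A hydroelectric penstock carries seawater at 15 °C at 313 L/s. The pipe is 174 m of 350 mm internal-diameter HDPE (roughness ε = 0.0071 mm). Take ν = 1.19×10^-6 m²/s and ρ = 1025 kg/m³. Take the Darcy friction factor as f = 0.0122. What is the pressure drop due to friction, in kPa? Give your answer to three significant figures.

Δp ≈ 32.9 kPa

V = 4Q/(πD²) = 4·0.313/(π·0.350²) = 3.253 m/s
h_f = f(L/D)V²/(2g) = 0.01220·(174/0.350)·3.253²/(2·9.81) = 3.272 m
Δp = ρg·h_f = 1025·9.81·3.272 = 32.90 kPa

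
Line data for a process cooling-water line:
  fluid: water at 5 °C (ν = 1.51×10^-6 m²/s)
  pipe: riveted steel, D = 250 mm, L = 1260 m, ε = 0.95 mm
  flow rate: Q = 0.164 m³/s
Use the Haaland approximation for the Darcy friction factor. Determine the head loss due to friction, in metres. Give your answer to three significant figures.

V = 4Q/(πD²) = 4·0.164/(π·0.250²) = 3.341 m/s
Re = VD/ν = 3.341·0.250/1.51×10^-6 = 5.53×10^5 → turbulent
ε/D = 0.95/250 = 0.00380
Haaland: f = 0.02824
h_f = f(L/D)V²/(2g) = 0.02824·(1260/0.250)·3.341²/(2·9.81) = 80.97 m

h_f ≈ 81.0 m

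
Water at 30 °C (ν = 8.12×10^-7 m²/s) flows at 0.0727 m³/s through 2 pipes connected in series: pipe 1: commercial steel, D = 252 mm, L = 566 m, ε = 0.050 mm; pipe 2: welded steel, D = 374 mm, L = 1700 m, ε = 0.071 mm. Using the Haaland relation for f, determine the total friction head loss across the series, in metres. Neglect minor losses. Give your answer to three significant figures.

Pipe 1: V = 1.458 m/s, Re = 4.52×10^5, ε/D = 1.98×10^-4, f = 0.01541, h_1 = f(L/D)V²/2g = 3.747 m
Pipe 2: V = 0.6618 m/s, Re = 3.05×10^5, ε/D = 1.90×10^-4, f = 0.01595, h_2 = f(L/D)V²/2g = 1.619 m
Series → Q common, losses add: H = Σh = 5.366 m

H ≈ 5.37 m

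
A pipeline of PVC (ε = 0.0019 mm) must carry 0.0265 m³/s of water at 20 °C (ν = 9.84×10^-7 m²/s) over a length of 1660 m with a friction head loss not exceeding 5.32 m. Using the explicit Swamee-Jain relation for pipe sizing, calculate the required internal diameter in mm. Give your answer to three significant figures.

D ≈ 199 mm

Swamee-Jain (Type III): D = 0.66·[ε^1.25·(LQ²/(gh_f))^4.75 + ν·Q^9.4·(L/(gh_f))^5.2]^0.04
LQ²/(gh_f) = 0.02234; L/(gh_f) = 31.81
Term 1 = ε^1.25·(…)^4.75 = 1.01×10^-15; Term 2 = ν·Q^9.4·(…)^5.2 = 9.65×10^-14
D = 0.66·(1.01×10^-15 + 9.65×10^-14)^0.04 = 0.1991 m = 199 mm
Check: V = 0.851 m/s, Re = 1.72×10^5, f = 0.01608, h_f = 4.95 m ≈ 5.32 m ✓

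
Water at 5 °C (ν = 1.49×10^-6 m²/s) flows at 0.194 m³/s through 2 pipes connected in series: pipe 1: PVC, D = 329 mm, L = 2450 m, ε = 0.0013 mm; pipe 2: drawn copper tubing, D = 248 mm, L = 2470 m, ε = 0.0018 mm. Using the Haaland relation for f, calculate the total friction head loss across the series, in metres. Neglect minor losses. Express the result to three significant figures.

H ≈ 128 m

Pipe 1: V = 2.282 m/s, Re = 5.04×10^5, ε/D = 3.95×10^-6, f = 0.01309, h_1 = f(L/D)V²/2g = 25.87 m
Pipe 2: V = 4.016 m/s, Re = 6.68×10^5, ε/D = 7.26×10^-6, f = 0.01251, h_2 = f(L/D)V²/2g = 102.4 m
Series → Q common, losses add: H = Σh = 128.3 m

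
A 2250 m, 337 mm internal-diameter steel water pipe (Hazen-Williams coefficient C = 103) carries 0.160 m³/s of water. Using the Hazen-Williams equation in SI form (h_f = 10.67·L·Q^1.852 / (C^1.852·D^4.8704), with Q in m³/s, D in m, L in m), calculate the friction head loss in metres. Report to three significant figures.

h_f = 10.67·2250·0.160^1.852 / (103^1.852·0.337^4.8704) = 30.15 m

h_f ≈ 30.1 m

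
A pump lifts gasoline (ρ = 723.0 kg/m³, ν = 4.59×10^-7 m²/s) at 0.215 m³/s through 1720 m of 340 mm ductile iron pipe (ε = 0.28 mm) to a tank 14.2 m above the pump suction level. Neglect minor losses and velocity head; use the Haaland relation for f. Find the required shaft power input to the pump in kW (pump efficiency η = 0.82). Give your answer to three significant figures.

P_shaft ≈ 77.4 kW

V = 4Q/(πD²) = 2.368 m/s; Re = 1.75×10^6; ε/D = 8.24×10^-4; f = 0.01895
h_f = f(L/D)V²/2g = 27.40 m
Total head H = z + h_f = 14.2 + 27.40 = 41.60 m
P_hyd = ρgQH = 723.0·9.81·0.215·41.60 = 63.44 kW
P_shaft = P_hyd/η = 63.44/0.82 = 77.37 kW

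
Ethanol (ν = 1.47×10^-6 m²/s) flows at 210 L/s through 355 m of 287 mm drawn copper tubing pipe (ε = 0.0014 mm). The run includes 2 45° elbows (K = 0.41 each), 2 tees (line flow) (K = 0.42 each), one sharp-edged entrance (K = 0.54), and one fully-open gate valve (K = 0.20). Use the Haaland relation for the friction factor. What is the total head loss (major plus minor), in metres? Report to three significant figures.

H_L ≈ 9.65 m

V = 4Q/(πD²) = 3.246 m/s; V²/2g = 0.5371 m
Re = 6.34×10^5, ε/D = 4.88×10^-6 → f = 0.01259 (Haaland)
Major: h_f = f(L/D)·V²/2g = 0.01259·1237·0.5371 = 8.363 m
Minor: ΣK = 2.40; h_m = ΣK·V²/2g = 1.289 m
Total H_L = 8.363 + 1.289 = 9.652 m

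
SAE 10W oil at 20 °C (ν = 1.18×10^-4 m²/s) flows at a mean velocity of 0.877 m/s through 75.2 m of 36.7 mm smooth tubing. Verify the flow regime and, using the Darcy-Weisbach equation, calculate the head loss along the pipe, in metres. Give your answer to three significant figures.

h_f ≈ 18.8 m

Re = VD/ν = 0.877·0.03670/1.18×10^-4 = 273 → laminar (Re < 2300)
f = 64/Re = 0.2346
h_f = f(L/D)V²/(2g) = 0.2346·(75.2/0.03670)·0.877²/(2·9.81) = 18.85 m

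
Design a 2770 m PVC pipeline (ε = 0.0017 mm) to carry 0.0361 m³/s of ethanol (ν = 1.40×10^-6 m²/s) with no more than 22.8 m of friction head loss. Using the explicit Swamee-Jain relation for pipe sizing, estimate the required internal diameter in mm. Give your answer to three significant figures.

D ≈ 186 mm

Swamee-Jain (Type III): D = 0.66·[ε^1.25·(LQ²/(gh_f))^4.75 + ν·Q^9.4·(L/(gh_f))^5.2]^0.04
LQ²/(gh_f) = 0.01614; L/(gh_f) = 12.38
Term 1 = ε^1.25·(…)^4.75 = 1.89×10^-16; Term 2 = ν·Q^9.4·(…)^5.2 = 1.86×10^-14
D = 0.66·(1.89×10^-16 + 1.86×10^-14)^0.04 = 0.1864 m = 186 mm
Check: V = 1.32 m/s, Re = 1.76×10^5, f = 0.01600, h_f = 21.2 m ≈ 22.8 m ✓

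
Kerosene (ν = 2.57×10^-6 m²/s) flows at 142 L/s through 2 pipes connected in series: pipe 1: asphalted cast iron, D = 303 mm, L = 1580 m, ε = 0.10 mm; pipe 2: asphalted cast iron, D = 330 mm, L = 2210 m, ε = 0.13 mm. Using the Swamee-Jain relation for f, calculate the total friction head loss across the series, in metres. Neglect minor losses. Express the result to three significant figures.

H ≈ 35.4 m

Pipe 1: V = 1.969 m/s, Re = 2.32×10^5, ε/D = 3.30×10^-4, f = 0.01769, h_1 = f(L/D)V²/2g = 18.24 m
Pipe 2: V = 1.660 m/s, Re = 2.13×10^5, ε/D = 3.94×10^-4, f = 0.01824, h_2 = f(L/D)V²/2g = 17.16 m
Series → Q common, losses add: H = Σh = 35.39 m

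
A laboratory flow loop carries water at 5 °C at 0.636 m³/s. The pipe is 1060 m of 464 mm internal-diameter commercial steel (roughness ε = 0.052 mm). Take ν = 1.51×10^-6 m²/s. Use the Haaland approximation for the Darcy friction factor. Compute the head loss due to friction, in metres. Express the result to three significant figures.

V = 4Q/(πD²) = 4·0.636/(π·0.464²) = 3.761 m/s
Re = VD/ν = 3.761·0.464/1.51×10^-6 = 1.16×10^6 → turbulent
ε/D = 0.052/464 = 1.12×10^-4
Haaland: f = 0.01336
h_f = f(L/D)V²/(2g) = 0.01336·(1060/0.464)·3.761²/(2·9.81) = 22.01 m

h_f ≈ 22.0 m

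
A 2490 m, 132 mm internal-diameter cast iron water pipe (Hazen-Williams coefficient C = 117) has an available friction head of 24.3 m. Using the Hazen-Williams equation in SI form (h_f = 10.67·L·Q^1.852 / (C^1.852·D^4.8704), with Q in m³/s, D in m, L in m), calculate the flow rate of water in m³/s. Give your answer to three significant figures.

Q ≈ 0.0130 m³/s

Rearranging: Q = [h_f·C^1.852·D^4.8704 / (10.67·L)]^(1/1.852)
Q = [24.3·117^1.852·0.132^4.8704 / (10.67·2490)]^0.540 = 0.01302 m³/s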